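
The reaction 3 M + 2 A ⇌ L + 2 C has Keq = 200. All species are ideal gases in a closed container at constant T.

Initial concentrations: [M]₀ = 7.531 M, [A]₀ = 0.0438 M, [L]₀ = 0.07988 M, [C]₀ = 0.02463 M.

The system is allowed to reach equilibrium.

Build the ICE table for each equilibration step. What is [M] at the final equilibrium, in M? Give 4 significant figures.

Q₀ = 5.9137e-05 vs Keq = 200 ⇒ Q<K, forward
Step 1:
                   M          A          L          C
  Initial      7.531     0.0438    0.07988    0.02463
  Change    -0.06559   -0.04372    0.02186    0.04372
  Equil        7.465 7.5583e-05     0.1017    0.06835
  solve Keq expr → x = 0.02186; check Q = 200

[M]_eq = 7.465 M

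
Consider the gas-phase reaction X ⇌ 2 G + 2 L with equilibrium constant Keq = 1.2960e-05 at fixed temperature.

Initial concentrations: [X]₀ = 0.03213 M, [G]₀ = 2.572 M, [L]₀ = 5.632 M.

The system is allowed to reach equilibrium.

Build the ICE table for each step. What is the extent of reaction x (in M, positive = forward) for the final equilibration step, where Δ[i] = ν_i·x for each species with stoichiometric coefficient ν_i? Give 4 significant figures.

x = -1.285 M

Q₀ = 6531 vs Keq = 1.2960e-05 ⇒ Q>K, reverse
Step 1:
                  X         G         L
  Initial   0.03213     2.572     5.632
  Change      1.285    -2.571    -2.571
  Equil       1.317   0.00135     3.061
  solve Keq expr → x = -1.285; check Q = 1.2960e-05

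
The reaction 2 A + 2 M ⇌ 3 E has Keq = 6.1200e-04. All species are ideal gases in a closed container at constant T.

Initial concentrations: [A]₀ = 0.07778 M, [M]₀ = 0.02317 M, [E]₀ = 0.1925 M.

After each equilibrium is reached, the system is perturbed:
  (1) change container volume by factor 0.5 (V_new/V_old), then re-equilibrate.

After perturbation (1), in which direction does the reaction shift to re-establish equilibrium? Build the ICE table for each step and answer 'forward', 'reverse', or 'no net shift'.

Direction: forward

Q₀ = 2196 vs Keq = 6.1200e-04 ⇒ Q>K, reverse
Step 1:
                  A         M         E
  Initial   0.07778   0.02317    0.1925
  Change      0.123     0.123   -0.1844
  Equil      0.2007    0.1461  0.008075
  solve Keq expr → x = -0.06148; check Q = 6.1200e-04
Then change container volume by factor 0.5 (V_new/V_old).
Step 2:
                  A         M         E
  Initial    0.4015    0.2922   0.01615
  Change  -0.002657 -0.002657  0.003985
  Equil      0.3988    0.2896   0.02013
  solve Keq expr → x = 0.001328; check Q = 6.1200e-04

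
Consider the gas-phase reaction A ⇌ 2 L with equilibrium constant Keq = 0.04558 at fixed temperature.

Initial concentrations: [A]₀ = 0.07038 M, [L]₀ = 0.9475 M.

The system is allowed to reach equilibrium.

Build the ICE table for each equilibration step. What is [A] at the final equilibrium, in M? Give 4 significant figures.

[A]_eq = 0.4709 M

Q₀ = 12.76 vs Keq = 0.04558 ⇒ Q>K, reverse
Step 1:
                   A          L
  init       0.07038     0.9475
  Δ           0.4005     -0.801
  eq          0.4709     0.1465
  solve Keq expr → x = -0.4005; check Q = 0.04558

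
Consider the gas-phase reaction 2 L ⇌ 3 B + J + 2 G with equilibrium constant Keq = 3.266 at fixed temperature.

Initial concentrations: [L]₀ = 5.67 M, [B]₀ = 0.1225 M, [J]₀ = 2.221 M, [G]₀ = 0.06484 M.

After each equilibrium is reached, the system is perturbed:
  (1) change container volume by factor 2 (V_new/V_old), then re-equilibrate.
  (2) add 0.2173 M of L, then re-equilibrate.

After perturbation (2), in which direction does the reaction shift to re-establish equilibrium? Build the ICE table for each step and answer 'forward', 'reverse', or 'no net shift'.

Direction: forward

Q₀ = 5.3392e-07 vs Keq = 3.266 ⇒ Q<K, forward
Step 1:
                  L         B         J         G
  I            5.67    0.1225     2.221   0.06484
  C          -1.364     2.047    0.6822     1.364
  E           4.306     2.169     2.903     1.429
  solve Keq expr → x = 0.6822; check Q = 3.266
Then change container volume by factor 2 (V_new/V_old).
Step 2:
                  L         B         J         G
  I           2.153     1.085     1.452    0.7147
  C         -0.4038    0.6057    0.2019    0.4038
  E           1.749      1.69     1.654     1.118
  solve Keq expr → x = 0.2019; check Q = 3.266
Then add 0.2173 M of L.
Step 3:
                  L         B         J         G
  I           1.966      1.69     1.654     1.118
  C         -0.0411   0.06165   0.02055    0.0411
  E           1.925     1.752     1.674      1.16
  solve Keq expr → x = 0.02055; check Q = 3.266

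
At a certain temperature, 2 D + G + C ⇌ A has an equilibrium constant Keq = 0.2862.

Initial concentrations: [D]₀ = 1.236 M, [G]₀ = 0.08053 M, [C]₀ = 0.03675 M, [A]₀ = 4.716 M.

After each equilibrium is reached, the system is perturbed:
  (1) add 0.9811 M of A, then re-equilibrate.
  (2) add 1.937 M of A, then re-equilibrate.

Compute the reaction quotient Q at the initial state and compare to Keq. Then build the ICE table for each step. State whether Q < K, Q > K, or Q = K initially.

Q₀ = 1043; Q > K (proceeds reverse)

Q₀ = 1043 vs Keq = 0.2862 ⇒ Q>K, reverse
Step 1:
                   D          G          C          A
  I            1.236    0.08053    0.03675      4.716
  C             2.06       1.03       1.03      -1.03
  E            3.296      1.111      1.067      3.686
  solve Keq expr → x = -1.03; check Q = 0.2862
Then add 0.9811 M of A.
Step 2:
                   D          G          C          A
  I            3.296      1.111      1.067      4.667
  C           0.1484    0.07421    0.07421   -0.07421
  E            3.445      1.185      1.141      4.593
  solve Keq expr → x = -0.07421; check Q = 0.2862
Then add 1.937 M of A.
Step 3:
                   D          G          C          A
  I            3.445      1.185      1.141       6.53
  C           0.2416     0.1208     0.1208    -0.1208
  E            3.686      1.306      1.262      6.409
  solve Keq expr → x = -0.1208; check Q = 0.2862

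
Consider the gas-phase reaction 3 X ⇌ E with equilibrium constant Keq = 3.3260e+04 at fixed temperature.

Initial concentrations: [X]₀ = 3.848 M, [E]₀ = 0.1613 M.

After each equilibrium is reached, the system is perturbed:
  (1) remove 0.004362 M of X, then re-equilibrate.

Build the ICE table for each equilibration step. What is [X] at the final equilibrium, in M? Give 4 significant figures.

Q₀ = 0.002831 vs Keq = 3.3260e+04 ⇒ Q<K, forward
Step 1:
                    X           E
  Initial       3.848      0.1613
  Change       -3.813       1.271
  Equil       0.03505       1.432
  solve Keq expr → x = 1.271; check Q = 3.3260e+04
Then remove 0.004362 M of X.
Step 2:
                    X           E
  Initial     0.03069       1.432
  Change      0.00435    -0.00145
  Equil       0.03504       1.431
  solve Keq expr → x = -0.00145; check Q = 3.3260e+04

[X]_eq = 0.03504 M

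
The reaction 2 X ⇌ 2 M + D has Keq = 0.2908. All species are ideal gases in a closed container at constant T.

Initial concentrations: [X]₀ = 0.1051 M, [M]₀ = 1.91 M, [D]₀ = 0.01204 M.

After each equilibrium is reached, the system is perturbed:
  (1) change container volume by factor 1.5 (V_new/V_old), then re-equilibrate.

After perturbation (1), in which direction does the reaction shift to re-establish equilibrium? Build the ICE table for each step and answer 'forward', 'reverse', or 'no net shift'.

Q₀ = 3.976 vs Keq = 0.2908 ⇒ Q>K, reverse
Step 1:
                  X         M         D
  Initial    0.1051      1.91   0.01204
  Change    0.02147  -0.02147  -0.01073
  Equil      0.1266     1.889  0.001306
  solve Keq expr → x = -0.01073; check Q = 0.2908
Then change container volume by factor 1.5 (V_new/V_old).
Step 2:
                  X         M         D
  Initial   0.08438     1.259 8.7076e-04
  Change  -8.1709e-04 8.1709e-04 4.0855e-04
  Equil     0.08356      1.26  0.001279
  solve Keq expr → x = 4.0855e-04; check Q = 0.2908

Direction: forward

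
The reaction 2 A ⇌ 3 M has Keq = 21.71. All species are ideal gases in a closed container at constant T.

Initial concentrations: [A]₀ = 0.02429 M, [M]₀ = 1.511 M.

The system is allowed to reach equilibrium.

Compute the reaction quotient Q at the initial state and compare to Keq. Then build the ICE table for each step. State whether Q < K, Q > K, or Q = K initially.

Q₀ = 5847; Q > K (proceeds reverse)

Q₀ = 5847 vs Keq = 21.71 ⇒ Q>K, reverse
Step 1:
                  A         M
  I         0.02429     1.511
  C          0.2405   -0.3607
  E          0.2648      1.15
  solve Keq expr → x = -0.1202; check Q = 21.71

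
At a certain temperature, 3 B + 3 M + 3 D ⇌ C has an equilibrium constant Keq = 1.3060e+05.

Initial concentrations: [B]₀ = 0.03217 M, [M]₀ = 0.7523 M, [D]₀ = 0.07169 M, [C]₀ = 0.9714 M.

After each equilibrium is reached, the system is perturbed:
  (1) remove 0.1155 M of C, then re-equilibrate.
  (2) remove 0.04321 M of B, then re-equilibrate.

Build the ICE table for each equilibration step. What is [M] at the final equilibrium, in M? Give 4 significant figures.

[M]_eq = 0.873 M

Q₀ = 1.8599e+08 vs Keq = 1.3060e+05 ⇒ Q>K, reverse
Step 1:
                  B         M         D         C
  init      0.03217    0.7523   0.07169    0.9714
  Δ         0.09984   0.09984   0.09984  -0.03328
  eq          0.132    0.8521    0.1715    0.9381
  solve Keq expr → x = -0.03328; check Q = 1.3060e+05
Then remove 0.1155 M of C.
Step 2:
                  B         M         D         C
  init        0.132    0.8521    0.1715    0.8226
  Δ       -0.002949 -0.002949 -0.002949 9.8288e-04
  eq         0.1291    0.8492    0.1686    0.8236
  solve Keq expr → x = 9.8288e-04; check Q = 1.3060e+05
Then remove 0.04321 M of B.
Step 3:
                  B         M         D         C
  init      0.08585    0.8492    0.1686    0.8236
  Δ          0.0238    0.0238    0.0238 -0.007935
  eq         0.1097     0.873    0.1924    0.8157
  solve Keq expr → x = -0.007935; check Q = 1.3060e+05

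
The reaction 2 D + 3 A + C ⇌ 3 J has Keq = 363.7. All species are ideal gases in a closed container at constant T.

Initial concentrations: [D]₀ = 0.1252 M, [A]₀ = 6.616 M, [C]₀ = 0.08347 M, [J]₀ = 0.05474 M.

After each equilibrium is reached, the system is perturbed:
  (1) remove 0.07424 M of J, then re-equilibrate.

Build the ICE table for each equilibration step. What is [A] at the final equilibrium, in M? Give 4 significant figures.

[A]_eq = 6.43 M

Q₀ = 4.3290e-04 vs Keq = 363.7 ⇒ Q<K, forward
Step 1:
                  D         A         C         J
  init       0.1252     6.616   0.08347   0.05474
  Δ         -0.1227    -0.184  -0.06134     0.184
  eq       0.002521     6.432   0.02213    0.2388
  solve Keq expr → x = 0.06134; check Q = 363.7
Then remove 0.07424 M of J.
Step 2:
                  D         A         C         J
  init     0.002521     6.432   0.02213    0.1645
  Δ        -0.00104 -0.001561 -5.2019e-04  0.001561
  eq       0.001481      6.43   0.02161    0.1661
  solve Keq expr → x = 5.2019e-04; check Q = 363.7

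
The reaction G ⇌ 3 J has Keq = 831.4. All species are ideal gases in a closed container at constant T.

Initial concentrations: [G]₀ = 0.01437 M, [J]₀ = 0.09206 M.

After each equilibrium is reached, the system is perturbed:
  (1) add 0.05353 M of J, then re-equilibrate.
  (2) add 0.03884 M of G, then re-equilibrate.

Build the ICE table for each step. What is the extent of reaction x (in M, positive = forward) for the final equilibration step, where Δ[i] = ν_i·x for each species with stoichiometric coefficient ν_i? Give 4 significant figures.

Q₀ = 0.05429 vs Keq = 831.4 ⇒ Q<K, forward
Step 1:
                   G          J
  Initial    0.01437    0.09206
  Change    -0.01437     0.0431
  Equil   2.9699e-06     0.1352
  solve Keq expr → x = 0.01437; check Q = 831.4
Then add 0.05353 M of J.
Step 2:
                   G          J
  Initial 2.9699e-06     0.1887
  Change  5.1087e-06 -1.5326e-05
  Equil   8.0786e-06     0.1887
  solve Keq expr → x = -5.1087e-06; check Q = 831.4
Then add 0.03884 M of G.
Step 3:
                   G          J
  Initial    0.03885     0.1887
  Change    -0.03881     0.1164
  Equil   3.4166e-05     0.3051
  solve Keq expr → x = 0.03881; check Q = 831.4

x = 0.03881 M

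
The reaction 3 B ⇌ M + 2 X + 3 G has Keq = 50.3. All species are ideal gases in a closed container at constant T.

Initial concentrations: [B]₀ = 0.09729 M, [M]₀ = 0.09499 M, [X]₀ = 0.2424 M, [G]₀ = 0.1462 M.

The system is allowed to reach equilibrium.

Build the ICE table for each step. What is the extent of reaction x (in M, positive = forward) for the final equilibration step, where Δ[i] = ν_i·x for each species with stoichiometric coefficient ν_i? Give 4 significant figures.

Q₀ = 0.01894 vs Keq = 50.3 ⇒ Q<K, forward
Step 1:
                    B           M           X           G
  I           0.09729     0.09499      0.2424      0.1462
  C          -0.08349     0.02783     0.05566     0.08349
  E            0.0138      0.1228      0.2981      0.2297
  solve Keq expr → x = 0.02783; check Q = 50.3

x = 0.02783 M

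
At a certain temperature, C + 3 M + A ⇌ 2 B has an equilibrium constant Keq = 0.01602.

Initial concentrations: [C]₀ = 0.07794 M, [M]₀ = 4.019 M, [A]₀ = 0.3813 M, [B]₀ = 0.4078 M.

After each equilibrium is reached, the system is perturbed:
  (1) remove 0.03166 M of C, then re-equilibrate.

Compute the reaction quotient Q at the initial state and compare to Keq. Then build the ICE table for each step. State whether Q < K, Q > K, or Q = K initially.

Q₀ = 0.0862; Q > K (proceeds reverse)

Q₀ = 0.0862 vs Keq = 0.01602 ⇒ Q>K, reverse
Step 1:
                  C         M         A         B
  init      0.07794     4.019    0.3813    0.4078
  Δ         0.06535    0.1961   0.06535   -0.1307
  eq         0.1433     4.215    0.4467    0.2771
  solve Keq expr → x = -0.06535; check Q = 0.01602
Then remove 0.03166 M of C.
Step 2:
                  C         M         A         B
  init       0.1116     4.215    0.4467    0.2771
  Δ        0.008954   0.02686  0.008954  -0.01791
  eq         0.1206     4.242    0.4556    0.2592
  solve Keq expr → x = -0.008954; check Q = 0.01602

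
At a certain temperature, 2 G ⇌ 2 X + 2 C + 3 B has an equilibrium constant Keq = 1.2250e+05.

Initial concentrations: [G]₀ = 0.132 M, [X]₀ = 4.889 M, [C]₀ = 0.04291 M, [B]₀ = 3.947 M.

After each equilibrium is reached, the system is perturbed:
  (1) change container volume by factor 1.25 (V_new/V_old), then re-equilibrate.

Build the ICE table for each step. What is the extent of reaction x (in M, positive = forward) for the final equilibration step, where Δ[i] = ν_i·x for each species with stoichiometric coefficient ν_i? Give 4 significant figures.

x = 0.002963 M

Q₀ = 155.3 vs Keq = 1.2250e+05 ⇒ Q<K, forward
Step 1:
                  G         X         C         B
  Initial     0.132     4.889   0.04291     3.947
  Change    -0.1133    0.1133    0.1133      0.17
  Equil     0.01866     5.002    0.1563     4.117
  solve Keq expr → x = 0.05667; check Q = 1.2250e+05
Then change container volume by factor 1.25 (V_new/V_old).
Step 2:
                  G         X         C         B
  Initial   0.01492     4.002     0.125     3.294
  Change  -0.005927  0.005927  0.005927   0.00889
  Equil    0.008998     4.008    0.1309     3.303
  solve Keq expr → x = 0.002963; check Q = 1.2250e+05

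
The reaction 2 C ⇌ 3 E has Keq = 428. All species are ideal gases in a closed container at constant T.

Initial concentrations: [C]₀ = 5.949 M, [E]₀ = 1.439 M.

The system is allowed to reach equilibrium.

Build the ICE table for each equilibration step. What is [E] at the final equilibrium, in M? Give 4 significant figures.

[E]_eq = 8.55 M

Q₀ = 0.0842 vs Keq = 428 ⇒ Q<K, forward
Step 1:
                    C           E
  init          5.949       1.439
  Δ            -4.741       7.111
  eq            1.208        8.55
  solve Keq expr → x = 2.37; check Q = 428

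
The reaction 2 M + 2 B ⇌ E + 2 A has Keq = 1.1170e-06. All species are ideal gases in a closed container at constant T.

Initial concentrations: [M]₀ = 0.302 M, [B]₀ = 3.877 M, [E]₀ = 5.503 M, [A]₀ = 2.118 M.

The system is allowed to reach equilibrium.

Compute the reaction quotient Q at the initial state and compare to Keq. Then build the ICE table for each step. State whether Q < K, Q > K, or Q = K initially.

Q₀ = 18.01; Q > K (proceeds reverse)

Q₀ = 18.01 vs Keq = 1.1170e-06 ⇒ Q>K, reverse
Step 1:
                  M         B         E         A
  init        0.302     3.877     5.503     2.118
  Δ           2.111     2.111    -1.055    -2.111
  eq          2.413     5.988     4.448   0.00724
  solve Keq expr → x = -1.055; check Q = 1.1170e-06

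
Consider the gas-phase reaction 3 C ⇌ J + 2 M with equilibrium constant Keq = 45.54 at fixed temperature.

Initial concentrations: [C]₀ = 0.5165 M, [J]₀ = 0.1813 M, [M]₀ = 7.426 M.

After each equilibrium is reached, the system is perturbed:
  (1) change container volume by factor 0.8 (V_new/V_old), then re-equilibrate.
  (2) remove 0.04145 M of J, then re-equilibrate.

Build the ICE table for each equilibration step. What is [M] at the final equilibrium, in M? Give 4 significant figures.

Q₀ = 72.56 vs Keq = 45.54 ⇒ Q>K, reverse
Step 1:
                    C           J           M
  I            0.5165      0.1813       7.426
  C           0.06113    -0.02038    -0.04075
  E            0.5776      0.1609       7.385
  solve Keq expr → x = -0.02038; check Q = 45.54
Then change container volume by factor 0.8 (V_new/V_old).
Step 2:
                    C           J           M
  I             0.722      0.2012       9.232
  C                 0           0           0
  E             0.722      0.2012       9.232
  solve Keq expr → x = 0; check Q = 45.54
Then remove 0.04145 M of J.
Step 3:
                    C           J           M
  I             0.722      0.1597       9.232
  C          -0.03595     0.01198     0.02397
  E            0.6861      0.1717       9.256
  solve Keq expr → x = 0.01198; check Q = 45.54

[M]_eq = 9.256 M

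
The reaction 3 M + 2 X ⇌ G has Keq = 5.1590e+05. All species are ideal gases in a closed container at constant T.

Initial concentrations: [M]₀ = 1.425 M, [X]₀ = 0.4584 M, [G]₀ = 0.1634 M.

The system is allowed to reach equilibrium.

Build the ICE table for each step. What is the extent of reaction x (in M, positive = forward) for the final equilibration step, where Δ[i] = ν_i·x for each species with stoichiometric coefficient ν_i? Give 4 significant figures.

x = 0.2285 M

Q₀ = 0.2687 vs Keq = 5.1590e+05 ⇒ Q<K, forward
Step 1:
                   M          X          G
  Initial      1.425     0.4584     0.1634
  Change     -0.6855     -0.457     0.2285
  Equil       0.7395   0.001371     0.3919
  solve Keq expr → x = 0.2285; check Q = 5.1590e+05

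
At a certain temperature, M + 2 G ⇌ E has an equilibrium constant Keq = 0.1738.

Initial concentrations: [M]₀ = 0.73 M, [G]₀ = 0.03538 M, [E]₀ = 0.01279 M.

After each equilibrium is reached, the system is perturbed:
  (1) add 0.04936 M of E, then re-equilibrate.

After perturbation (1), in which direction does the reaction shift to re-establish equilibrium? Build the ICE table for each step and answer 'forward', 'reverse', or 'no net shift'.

Q₀ = 14 vs Keq = 0.1738 ⇒ Q>K, reverse
Step 1:
                    M           G           E
  init           0.73     0.03538     0.01279
  Δ           0.01233     0.02465    -0.01233
  eq           0.7423     0.06003  4.6492e-04
  solve Keq expr → x = -0.01233; check Q = 0.1738
Then add 0.04936 M of E.
Step 2:
                    M           G           E
  init         0.7423     0.06003     0.04982
  Δ           0.04661     0.09321    -0.04661
  eq           0.7889      0.1532     0.00322
  solve Keq expr → x = -0.04661; check Q = 0.1738

Direction: reverse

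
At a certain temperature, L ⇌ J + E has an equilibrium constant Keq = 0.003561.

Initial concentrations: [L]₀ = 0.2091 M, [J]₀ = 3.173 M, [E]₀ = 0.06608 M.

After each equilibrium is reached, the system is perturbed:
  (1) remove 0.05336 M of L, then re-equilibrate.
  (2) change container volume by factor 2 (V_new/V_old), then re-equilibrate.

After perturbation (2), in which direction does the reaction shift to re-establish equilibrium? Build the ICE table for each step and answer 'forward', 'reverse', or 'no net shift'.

Q₀ = 1.003 vs Keq = 0.003561 ⇒ Q>K, reverse
Step 1:
                    L           J           E
  Initial      0.2091       3.173     0.06608
  Change      0.06576    -0.06576    -0.06576
  Equil        0.2749       3.107  3.1500e-04
  solve Keq expr → x = -0.06576; check Q = 0.003561
Then remove 0.05336 M of L.
Step 2:
                    L           J           E
  Initial      0.2215       3.107  3.1500e-04
  Change   6.1077e-05 -6.1077e-05 -6.1077e-05
  Equil        0.2216       3.107  2.5393e-04
  solve Keq expr → x = -6.1077e-05; check Q = 0.003561
Then change container volume by factor 2 (V_new/V_old).
Step 3:
                    L           J           E
  Initial      0.1108       1.554  1.2696e-04
  Change  -1.2665e-04  1.2665e-04  1.2665e-04
  Equil        0.1107       1.554  2.5362e-04
  solve Keq expr → x = 1.2665e-04; check Q = 0.003561

Direction: forward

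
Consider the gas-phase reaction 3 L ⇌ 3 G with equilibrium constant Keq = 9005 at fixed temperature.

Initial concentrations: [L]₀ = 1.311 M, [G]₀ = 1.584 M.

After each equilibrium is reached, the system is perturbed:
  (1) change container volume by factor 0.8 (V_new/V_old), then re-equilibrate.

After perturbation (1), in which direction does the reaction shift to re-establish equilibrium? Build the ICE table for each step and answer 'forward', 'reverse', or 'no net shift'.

Q₀ = 1.764 vs Keq = 9005 ⇒ Q<K, forward
Step 1:
                   L          G
  Initial      1.311      1.584
  Change      -1.178      1.178
  Equil       0.1328      2.762
  solve Keq expr → x = 0.3927; check Q = 9005
Then change container volume by factor 0.8 (V_new/V_old).
Step 2:
                   L          G
  Initial      0.166      3.453
  Change           0          0
  Equil        0.166      3.453
  solve Keq expr → x = 0; check Q = 9005

Direction: no net shift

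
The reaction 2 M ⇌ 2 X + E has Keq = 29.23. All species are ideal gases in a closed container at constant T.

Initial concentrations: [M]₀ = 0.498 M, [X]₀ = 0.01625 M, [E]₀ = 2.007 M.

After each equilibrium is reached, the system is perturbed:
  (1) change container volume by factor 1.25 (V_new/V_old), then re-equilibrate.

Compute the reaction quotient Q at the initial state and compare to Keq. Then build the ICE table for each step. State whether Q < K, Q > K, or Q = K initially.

Q₀ = 0.002137; Q < K (proceeds forward)

Q₀ = 0.002137 vs Keq = 29.23 ⇒ Q<K, forward
Step 1:
                  M         X         E
  Initial     0.498   0.01625     2.007
  Change    -0.3873    0.3873    0.1936
  Equil      0.1107    0.4035     2.201
  solve Keq expr → x = 0.1936; check Q = 29.23
Then change container volume by factor 1.25 (V_new/V_old).
Step 2:
                  M         X         E
  Initial   0.08858    0.3228     1.761
  Change   -0.00744   0.00744   0.00372
  Equil     0.08114    0.3303     1.764
  solve Keq expr → x = 0.00372; check Q = 29.23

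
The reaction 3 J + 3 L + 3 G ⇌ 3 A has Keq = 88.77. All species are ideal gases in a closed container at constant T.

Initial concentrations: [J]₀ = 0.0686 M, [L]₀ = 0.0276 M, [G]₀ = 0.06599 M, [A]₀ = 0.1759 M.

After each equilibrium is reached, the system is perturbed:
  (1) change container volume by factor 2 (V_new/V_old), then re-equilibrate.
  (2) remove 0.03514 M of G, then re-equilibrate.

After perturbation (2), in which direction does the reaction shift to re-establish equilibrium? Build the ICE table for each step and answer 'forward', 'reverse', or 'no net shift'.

Q₀ = 2.7904e+09 vs Keq = 88.77 ⇒ Q>K, reverse
Step 1:
                  J         L         G         A
  I          0.0686    0.0276   0.06599    0.1759
  C          0.1425    0.1425    0.1425   -0.1425
  E          0.2111    0.1701    0.2085    0.0334
  solve Keq expr → x = -0.0475; check Q = 88.77
Then change container volume by factor 2 (V_new/V_old).
Step 2:
                  J         L         G         A
  I          0.1056   0.08505    0.1042    0.0167
  C         0.01095   0.01095   0.01095  -0.01095
  E          0.1165     0.096    0.1152  0.005748
  solve Keq expr → x = -0.00365; check Q = 88.77
Then remove 0.03514 M of G.
Step 3:
                  J         L         G         A
  I          0.1165     0.096   0.08006  0.005748
  C        0.001555  0.001555  0.001555 -0.001555
  E          0.1181   0.09756   0.08161  0.004193
  solve Keq expr → x = -5.1818e-04; check Q = 88.77

Direction: reverse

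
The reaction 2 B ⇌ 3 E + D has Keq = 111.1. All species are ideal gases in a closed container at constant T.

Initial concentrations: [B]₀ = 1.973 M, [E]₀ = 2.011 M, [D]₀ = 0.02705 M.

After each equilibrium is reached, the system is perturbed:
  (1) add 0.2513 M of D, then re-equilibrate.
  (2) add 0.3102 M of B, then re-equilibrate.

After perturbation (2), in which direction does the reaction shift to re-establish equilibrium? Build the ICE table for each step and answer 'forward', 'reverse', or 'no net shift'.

Direction: forward

Q₀ = 0.05651 vs Keq = 111.1 ⇒ Q<K, forward
Step 1:
                  B         E         D
  Initial     1.973     2.011   0.02705
  Change     -1.336     2.005    0.6682
  Equil      0.6366     4.016    0.6953
  solve Keq expr → x = 0.6682; check Q = 111.1
Then add 0.2513 M of D.
Step 2:
                  B         E         D
  Initial    0.6366     4.016    0.9466
  Change    0.06619  -0.09929   -0.0331
  Equil      0.7028     3.916    0.9135
  solve Keq expr → x = -0.0331; check Q = 111.1
Then add 0.3102 M of B.
Step 3:
                  B         E         D
  Initial     1.013     3.916    0.9135
  Change    -0.1915    0.2873   0.09576
  Equil      0.8214     4.204     1.009
  solve Keq expr → x = 0.09576; check Q = 111.1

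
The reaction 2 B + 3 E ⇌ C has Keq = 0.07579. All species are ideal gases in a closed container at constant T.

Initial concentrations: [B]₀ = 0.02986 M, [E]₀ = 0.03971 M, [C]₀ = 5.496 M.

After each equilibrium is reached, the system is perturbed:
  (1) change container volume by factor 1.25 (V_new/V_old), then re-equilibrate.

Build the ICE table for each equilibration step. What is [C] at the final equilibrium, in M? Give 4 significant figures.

Q₀ = 9.8439e+07 vs Keq = 0.07579 ⇒ Q>K, reverse
Step 1:
                  B         E         C
  init      0.02986   0.03971     5.496
  Δ           1.756     2.634   -0.8779
  eq          1.786     2.673     4.618
  solve Keq expr → x = -0.8779; check Q = 0.07579
Then change container volume by factor 1.25 (V_new/V_old).
Step 2:
                  B         E         C
  init        1.429     2.139     3.694
  Δ          0.2664    0.3996   -0.1332
  eq          1.695     2.538     3.561
  solve Keq expr → x = -0.1332; check Q = 0.07579

[C]_eq = 3.561 M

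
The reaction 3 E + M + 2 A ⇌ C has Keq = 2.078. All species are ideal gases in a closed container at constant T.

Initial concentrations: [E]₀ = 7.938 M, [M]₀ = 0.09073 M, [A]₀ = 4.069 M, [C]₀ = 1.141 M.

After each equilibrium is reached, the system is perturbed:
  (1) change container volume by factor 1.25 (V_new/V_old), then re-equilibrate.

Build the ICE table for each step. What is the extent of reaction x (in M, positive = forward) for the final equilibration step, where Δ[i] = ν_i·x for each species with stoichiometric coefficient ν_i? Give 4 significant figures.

x = -1.4276e-04 M

Q₀ = 0.001519 vs Keq = 2.078 ⇒ Q<K, forward
Step 1:
                  E         M         A         C
  init        7.938   0.09073     4.069     1.141
  Δ         -0.2719  -0.09064   -0.1813   0.09064
  eq          7.666 8.7043e-05     3.888     1.232
  solve Keq expr → x = 0.09064; check Q = 2.078
Then change container volume by factor 1.25 (V_new/V_old).
Step 2:
                  E         M         A         C
  init        6.133 6.9634e-05      3.11    0.9853
  Δ       4.2827e-04 1.4276e-04 2.8552e-04 -1.4276e-04
  eq          6.133 2.1239e-04      3.11    0.9852
  solve Keq expr → x = -1.4276e-04; check Q = 2.078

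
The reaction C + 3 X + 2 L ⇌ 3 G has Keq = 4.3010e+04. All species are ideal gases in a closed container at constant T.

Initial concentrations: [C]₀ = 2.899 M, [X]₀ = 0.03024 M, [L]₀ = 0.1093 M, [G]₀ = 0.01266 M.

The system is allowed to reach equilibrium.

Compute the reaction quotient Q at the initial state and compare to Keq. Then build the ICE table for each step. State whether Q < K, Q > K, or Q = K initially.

Q₀ = 2.119; Q < K (proceeds forward)

Q₀ = 2.119 vs Keq = 4.3010e+04 ⇒ Q<K, forward
Step 1:
                  C         X         L         G
  Initial     2.899   0.03024    0.1093   0.01266
  Change  -0.008797  -0.02639  -0.01759   0.02639
  Equil        2.89  0.003848   0.09171   0.03905
  solve Keq expr → x = 0.008797; check Q = 4.3010e+04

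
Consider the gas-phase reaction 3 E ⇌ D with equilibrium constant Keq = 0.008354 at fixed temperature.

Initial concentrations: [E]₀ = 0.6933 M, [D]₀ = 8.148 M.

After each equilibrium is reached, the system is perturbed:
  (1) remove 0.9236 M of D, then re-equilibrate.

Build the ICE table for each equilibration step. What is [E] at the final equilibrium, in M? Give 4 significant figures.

[E]_eq = 8.257 M

Q₀ = 24.45 vs Keq = 0.008354 ⇒ Q>K, reverse
Step 1:
                  E         D
  I          0.6933     8.148
  C           7.997    -2.666
  E            8.69     5.482
  solve Keq expr → x = -2.666; check Q = 0.008354
Then remove 0.9236 M of D.
Step 2:
                  E         D
  I            8.69     4.559
  C          -0.433    0.1443
  E           8.257     4.703
  solve Keq expr → x = 0.1443; check Q = 0.008354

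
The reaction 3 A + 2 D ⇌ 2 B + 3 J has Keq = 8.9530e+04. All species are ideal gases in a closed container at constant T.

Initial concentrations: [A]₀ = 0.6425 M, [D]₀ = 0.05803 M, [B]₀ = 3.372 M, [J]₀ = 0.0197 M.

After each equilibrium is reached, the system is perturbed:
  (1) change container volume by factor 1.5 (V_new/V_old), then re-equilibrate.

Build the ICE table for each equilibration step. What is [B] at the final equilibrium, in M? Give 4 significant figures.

Q₀ = 0.09733 vs Keq = 8.9530e+04 ⇒ Q<K, forward
Step 1:
                   A          D          B          J
  I           0.6425    0.05803      3.372     0.0197
  C         -0.08563   -0.05709    0.05709    0.08563
  E           0.5569 9.4275e-04      3.429     0.1053
  solve Keq expr → x = 0.02854; check Q = 8.9530e+04
Then change container volume by factor 1.5 (V_new/V_old).
Step 2:
                   A          D          B          J
  I           0.3712 6.2850e-04      2.286    0.07022
  C                0          0          0          0
  E           0.3712 6.2850e-04      2.286    0.07022
  solve Keq expr → x = 0; check Q = 8.9530e+04

[B]_eq = 2.286 M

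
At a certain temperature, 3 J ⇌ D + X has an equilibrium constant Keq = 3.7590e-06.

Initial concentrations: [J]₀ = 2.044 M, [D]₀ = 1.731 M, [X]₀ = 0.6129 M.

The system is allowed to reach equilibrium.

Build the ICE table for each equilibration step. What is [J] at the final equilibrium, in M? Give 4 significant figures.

Q₀ = 0.1242 vs Keq = 3.7590e-06 ⇒ Q>K, reverse
Step 1:
                   J          D          X
  I            2.044      1.731     0.6129
  C            1.838    -0.6127    -0.6127
  E            3.882      1.118 1.9666e-04
  solve Keq expr → x = -0.6127; check Q = 3.7590e-06

[J]_eq = 3.882 M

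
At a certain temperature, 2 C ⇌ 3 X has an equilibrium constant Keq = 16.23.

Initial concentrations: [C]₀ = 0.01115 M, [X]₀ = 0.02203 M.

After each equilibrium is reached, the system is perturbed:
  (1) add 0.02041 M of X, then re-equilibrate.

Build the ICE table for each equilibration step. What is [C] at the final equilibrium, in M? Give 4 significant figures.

Q₀ = 0.086 vs Keq = 16.23 ⇒ Q<K, forward
Step 1:
                  C         X
  I         0.01115   0.02203
  C       -0.009441   0.01416
  E        0.001709   0.03619
  solve Keq expr → x = 0.00472; check Q = 16.23
Then add 0.02041 M of X.
Step 2:
                  C         X
  I        0.001709    0.0566
  C        0.001444 -0.002165
  E        0.003153   0.05444
  solve Keq expr → x = -7.2179e-04; check Q = 16.23

[C]_eq = 0.003153 M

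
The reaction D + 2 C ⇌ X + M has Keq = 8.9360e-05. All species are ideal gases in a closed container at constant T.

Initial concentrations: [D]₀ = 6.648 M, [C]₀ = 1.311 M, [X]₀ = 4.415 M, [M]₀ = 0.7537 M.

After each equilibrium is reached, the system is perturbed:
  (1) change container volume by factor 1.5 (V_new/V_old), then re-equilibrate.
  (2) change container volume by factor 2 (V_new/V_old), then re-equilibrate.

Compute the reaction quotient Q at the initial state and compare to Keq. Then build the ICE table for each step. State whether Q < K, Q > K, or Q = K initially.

Q₀ = 0.2912; Q > K (proceeds reverse)

Q₀ = 0.2912 vs Keq = 8.9360e-05 ⇒ Q>K, reverse
Step 1:
                    D           C           X           M
  init          6.648       1.311       4.415      0.7537
  Δ            0.7523       1.505     -0.7523     -0.7523
  eq              7.4       2.816       3.663    0.001431
  solve Keq expr → x = -0.7523; check Q = 8.9360e-05
Then change container volume by factor 1.5 (V_new/V_old).
Step 2:
                    D           C           X           M
  init          4.934       1.877       2.442  9.5415e-04
  Δ        3.1750e-04  6.3499e-04 -3.1750e-04 -3.1750e-04
  eq            4.934       1.878       2.442  6.3665e-04
  solve Keq expr → x = -3.1750e-04; check Q = 8.9360e-05
Then change container volume by factor 2 (V_new/V_old).
Step 3:
                    D           C           X           M
  init          2.467      0.9388       1.221  3.1833e-04
  Δ        1.5902e-04  3.1805e-04 -1.5902e-04 -1.5902e-04
  eq            2.467      0.9391       1.221  1.5930e-04
  solve Keq expr → x = -1.5902e-04; check Q = 8.9360e-05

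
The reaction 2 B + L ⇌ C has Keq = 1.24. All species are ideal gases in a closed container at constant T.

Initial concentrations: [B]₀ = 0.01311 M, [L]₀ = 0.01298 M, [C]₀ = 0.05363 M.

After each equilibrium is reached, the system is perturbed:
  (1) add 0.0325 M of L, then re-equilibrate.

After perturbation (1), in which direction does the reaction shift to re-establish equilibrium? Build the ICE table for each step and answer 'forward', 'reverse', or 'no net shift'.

Q₀ = 2.4040e+04 vs Keq = 1.24 ⇒ Q>K, reverse
Step 1:
                   B          L          C
  init       0.01311    0.01298    0.05363
  Δ            0.105     0.0525    -0.0525
  eq          0.1181    0.06548   0.001133
  solve Keq expr → x = -0.0525; check Q = 1.24
Then add 0.0325 M of L.
Step 2:
                   B          L          C
  init        0.1181    0.09798   0.001133
  Δ        -0.001047 -5.2334e-04 5.2334e-04
  eq          0.1171    0.09745   0.001656
  solve Keq expr → x = 5.2334e-04; check Q = 1.24

Direction: forward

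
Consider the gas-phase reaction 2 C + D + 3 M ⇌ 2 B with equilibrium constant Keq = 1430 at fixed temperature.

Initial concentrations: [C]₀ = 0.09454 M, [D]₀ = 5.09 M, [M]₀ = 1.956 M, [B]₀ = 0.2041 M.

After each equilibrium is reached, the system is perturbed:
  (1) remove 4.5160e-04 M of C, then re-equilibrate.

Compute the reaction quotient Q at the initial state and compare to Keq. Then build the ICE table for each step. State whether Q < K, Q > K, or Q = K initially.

Q₀ = 0.1224 vs Keq = 1430 ⇒ Q<K, forward
Step 1:
                    C           D           M           B
  I           0.09454        5.09       1.956      0.2041
  C          -0.09311    -0.04656     -0.1397     0.09311
  E           0.00143       5.043       1.816      0.2972
  solve Keq expr → x = 0.04656; check Q = 1430
Then remove 4.5160e-04 M of C.
Step 2:
                    C           D           M           B
  I        9.7808e-04       5.043       1.816      0.2972
  C        4.4862e-04  2.2431e-04  6.7293e-04 -4.4862e-04
  E          0.001427       5.044       1.817      0.2968
  solve Keq expr → x = -2.2431e-04; check Q = 1430

Q₀ = 0.1224; Q < K (proceeds forward)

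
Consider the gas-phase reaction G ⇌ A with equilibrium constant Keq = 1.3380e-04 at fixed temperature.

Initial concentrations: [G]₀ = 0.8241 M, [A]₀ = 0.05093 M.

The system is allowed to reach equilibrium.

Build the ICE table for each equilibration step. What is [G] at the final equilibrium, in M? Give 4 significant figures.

Q₀ = 0.0618 vs Keq = 1.3380e-04 ⇒ Q>K, reverse
Step 1:
                   G          A
  I           0.8241    0.05093
  C          0.05081   -0.05081
  E           0.8749 1.1706e-04
  solve Keq expr → x = -0.05081; check Q = 1.3380e-04

[G]_eq = 0.8749 M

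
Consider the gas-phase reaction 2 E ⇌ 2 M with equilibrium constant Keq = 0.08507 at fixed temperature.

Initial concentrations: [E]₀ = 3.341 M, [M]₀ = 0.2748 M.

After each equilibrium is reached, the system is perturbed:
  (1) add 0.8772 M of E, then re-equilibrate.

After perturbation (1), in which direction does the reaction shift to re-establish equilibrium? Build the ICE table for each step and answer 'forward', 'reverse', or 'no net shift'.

Direction: forward

Q₀ = 0.006765 vs Keq = 0.08507 ⇒ Q<K, forward
Step 1:
                  E         M
  I           3.341    0.2748
  C         -0.5417    0.5417
  E           2.799    0.8165
  solve Keq expr → x = 0.2708; check Q = 0.08507
Then add 0.8772 M of E.
Step 2:
                  E         M
  I           3.677    0.8165
  C         -0.1981    0.1981
  E           3.478     1.015
  solve Keq expr → x = 0.09904; check Q = 0.08507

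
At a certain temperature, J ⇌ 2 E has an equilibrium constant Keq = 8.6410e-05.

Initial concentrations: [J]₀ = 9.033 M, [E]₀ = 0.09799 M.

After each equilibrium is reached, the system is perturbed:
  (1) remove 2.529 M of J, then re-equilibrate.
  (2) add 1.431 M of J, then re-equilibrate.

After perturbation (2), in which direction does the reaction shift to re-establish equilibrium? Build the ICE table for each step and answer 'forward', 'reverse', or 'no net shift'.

Q₀ = 0.001063 vs Keq = 8.6410e-05 ⇒ Q>K, reverse
Step 1:
                    J           E
  I             9.033     0.09799
  C             0.035       -0.07
  E             9.068     0.02799
  solve Keq expr → x = -0.035; check Q = 8.6410e-05
Then remove 2.529 M of J.
Step 2:
                    J           E
  I             6.539     0.02799
  C          0.002109   -0.004218
  E             6.541     0.02377
  solve Keq expr → x = -0.002109; check Q = 8.6410e-05
Then add 1.431 M of J.
Step 3:
                    J           E
  I             7.972     0.02377
  C         -0.001235     0.00247
  E             7.971     0.02624
  solve Keq expr → x = 0.001235; check Q = 8.6410e-05

Direction: forward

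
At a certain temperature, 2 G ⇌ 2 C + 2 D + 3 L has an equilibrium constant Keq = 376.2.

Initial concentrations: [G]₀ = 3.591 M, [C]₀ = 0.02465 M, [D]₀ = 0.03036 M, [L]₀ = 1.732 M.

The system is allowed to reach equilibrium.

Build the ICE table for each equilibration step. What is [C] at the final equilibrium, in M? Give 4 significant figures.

[C]_eq = 1.875 M

Q₀ = 2.2566e-07 vs Keq = 376.2 ⇒ Q<K, forward
Step 1:
                   G          C          D          L
  Initial      3.591    0.02465    0.03036      1.732
  Change      -1.851      1.851      1.851      2.776
  Equil         1.74      1.875      1.881      4.508
  solve Keq expr → x = 0.9253; check Q = 376.2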